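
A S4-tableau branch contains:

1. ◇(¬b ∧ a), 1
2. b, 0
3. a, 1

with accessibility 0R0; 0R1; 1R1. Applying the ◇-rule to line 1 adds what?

a fresh world 2 with 1R2, and ¬b ∧ a at 2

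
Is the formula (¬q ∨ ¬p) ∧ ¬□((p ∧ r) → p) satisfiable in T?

1. (¬q ∨ ¬p) ∧ ¬□((p ∧ r) → p), 0
2. ¬q ∨ ¬p, 0
3. ¬□((p ∧ r) → p), 0
4. ¬p, 0
5. ¬((p ∧ r) → p), 1
6. p ∧ r, 1
7. ¬p, 1
8. p, 1
9. r, 1
Accessibility: 0R0, 0R1, 1R1
Branch closes: p and ¬p both at 1.
All branches of the tableau close; one closing branch shown above.

Unsatisfiable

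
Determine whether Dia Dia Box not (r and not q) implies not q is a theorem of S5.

Tableau for the negation not (Dia Dia Box not (r and not q) implies not q):
1. not (Dia Dia Box not (r and not q) implies not q), u
2. Dia Dia Box not (r and not q), u   [neg-implies-rule on 1]
3. q, u   [neg-implies-rule on 1]
4. Dia Box not (r and not q), v   [Dia-rule on 2: fresh world v, uRv]
5. Box not (r and not q), w   [Dia-rule on 4: fresh world w, vRw]
6. not (r and not q), u   [Box-rule on 5 via wRu]
7. not (r and not q), v   [Box-rule on 5 via wRv]
8. not (r and not q), w   [Box-rule on 5 via wRw]
9. q, v   [neg-and-rule on 7 (branches; this branch)]
10. q, w   [neg-and-rule on 8 (branches; this branch)]
Accessibility: uRu, uRv, uRw, vRu, vRv, vRw, wRu, wRv, wRw
The negation has an open branch (countermodel exists).

No, not valid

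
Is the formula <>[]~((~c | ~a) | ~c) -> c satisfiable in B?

Satisfiable

1. <>[]~((~c | ~a) | ~c) -> c, 0
2. c, 0
Accessibility: 0R0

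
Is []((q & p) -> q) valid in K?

Tableau for the negation ~[]((q & p) -> q):
1. ~[]((q & p) -> q), w0
2. ~((q & p) -> q), w1
3. q & p, w1
4. ~q, w1
5. q, w1
6. p, w1
Accessibility: w0Rw1
Branch closes: q and ~q both at w1.
Every branch of the negation's tableau closes; the branch above is one of them.

Valid in K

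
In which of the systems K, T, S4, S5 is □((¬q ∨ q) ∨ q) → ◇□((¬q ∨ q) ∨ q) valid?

T-tableau for the negation ¬(□((¬q ∨ q) ∨ q) → ◇□((¬q ∨ q) ∨ q)):
1. ¬(□((¬q ∨ q) ∨ q) → ◇□((¬q ∨ q) ∨ q)), 0
2. □((¬q ∨ q) ∨ q), 0
3. ¬◇□((¬q ∨ q) ∨ q), 0
4. (¬q ∨ q) ∨ q, 0
5. ¬□((¬q ∨ q) ∨ q), 0
6. ¬q ∨ q, 0
7. q, 0
8. ¬((¬q ∨ q) ∨ q), 1
9. ¬(¬q ∨ q), 1
10. ¬q, 1
11. q, 1
Accessibility: 0R0, 0R1, 1R1
Branch closes: q and ¬q both at 1.
Every branch closes (one shown): valid in T, hence also in S4, S5 (every theorem of T is a theorem of S4 and S5).
K-tableau for the negation ¬(□((¬q ∨ q) ∨ q) → ◇□((¬q ∨ q) ∨ q)):
1. ¬(□((¬q ∨ q) ∨ q) → ◇□((¬q ∨ q) ∨ q)), 0
2. □((¬q ∨ q) ∨ q), 0
3. ¬◇□((¬q ∨ q) ∨ q), 0
Complete open branch: countermodel on a K-frame, so not valid in K.

T, S4, S5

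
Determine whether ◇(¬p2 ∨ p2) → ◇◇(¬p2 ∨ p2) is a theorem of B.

Tableau for the negation ¬(◇(¬p2 ∨ p2) → ◇◇(¬p2 ∨ p2)):
1. ¬(◇(¬p2 ∨ p2) → ◇◇(¬p2 ∨ p2)), 0
2. ◇(¬p2 ∨ p2), 0
3. ¬◇◇(¬p2 ∨ p2), 0
4. ¬◇(¬p2 ∨ p2), 0
5. ¬(¬p2 ∨ p2), 0
6. p2, 0
7. ¬p2, 0
Accessibility: 0R0
Branch closes: p2 and ¬p2 both at 0.
All branches of the negation close; one closing branch shown above.

Valid in B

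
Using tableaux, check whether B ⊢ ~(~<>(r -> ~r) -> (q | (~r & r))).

Tableau for the negation ~<>(r -> ~r) -> (q | (~r & r)):
1. ~<>(r -> ~r) -> (q | (~r & r)), u
2. q | (~r & r), u
3. q, u
Accessibility: uRu
The negation has an open branch (countermodel exists).

Invalid (countermodel exists)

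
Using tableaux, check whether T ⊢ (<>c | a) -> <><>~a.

Invalid (countermodel exists)

Tableau for the negation ~((<>c | a) -> <><>~a):
1. ~((<>c | a) -> <><>~a), u
2. <>c | a, u
3. ~<><>~a, u
4. ~<>~a, u
5. a, u
Accessibility: uRu
The negation has an open branch (countermodel exists).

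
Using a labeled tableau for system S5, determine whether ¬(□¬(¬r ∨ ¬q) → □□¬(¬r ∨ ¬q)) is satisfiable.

No, unsatisfiable

1. ¬(□¬(¬r ∨ ¬q) → □□¬(¬r ∨ ¬q)), w0
2. □¬(¬r ∨ ¬q), w0
3. ¬□□¬(¬r ∨ ¬q), w0
4. ¬(¬r ∨ ¬q), w0
5. r, w0
6. q, w0
7. ¬□¬(¬r ∨ ¬q), w1
8. ¬(¬r ∨ ¬q), w1
9. r, w1
10. q, w1
11. ¬r ∨ ¬q, w2
12. ¬(¬r ∨ ¬q), w2
13. r, w2
14. q, w2
15. ¬q, w2
Accessibility: w0Rw0, w0Rw1, w0Rw2, w1Rw0, w1Rw1, w1Rw2, w2Rw0, w2Rw1, w2Rw2
Branch closes: q and ¬q both at w2.
(One branch shown.) All branches close.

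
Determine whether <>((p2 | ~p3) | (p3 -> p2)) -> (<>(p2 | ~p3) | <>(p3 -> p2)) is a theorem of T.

Tableau for the negation ~(<>((p2 | ~p3) | (p3 -> p2)) -> (<>(p2 | ~p3) | <>(p3 -> p2))):
1. ~(<>((p2 | ~p3) | (p3 -> p2)) -> (<>(p2 | ~p3) | <>(p3 -> p2))), 0
2. <>((p2 | ~p3) | (p3 -> p2)), 0
3. ~(<>(p2 | ~p3) | <>(p3 -> p2)), 0
4. ~<>(p2 | ~p3), 0
5. ~<>(p3 -> p2), 0
6. ~(p2 | ~p3), 0
7. ~p2, 0
8. p3, 0
9. ~(p3 -> p2), 0
10. (p2 | ~p3) | (p3 -> p2), 1
11. ~(p2 | ~p3), 1
12. ~p2, 1
13. p3, 1
14. ~(p3 -> p2), 1
15. p3 -> p2, 1
16. p2, 1
Accessibility: 0R0, 0R1, 1R1
Branch closes: p2 and ~p2 both at 1.
Every branch of the negation's tableau closes; the branch above is one of them.

Valid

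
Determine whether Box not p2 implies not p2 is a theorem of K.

No, not valid

Tableau for the negation not (Box not p2 implies not p2):
1. not (Box not p2 implies not p2), 0
2. Box not p2, 0
3. p2, 0
The negation has an open branch (countermodel exists).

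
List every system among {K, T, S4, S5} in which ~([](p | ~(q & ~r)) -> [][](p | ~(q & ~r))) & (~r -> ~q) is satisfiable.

S4-tableau for the formula:
1. ~([](p | ~(q & ~r)) -> [][](p | ~(q & ~r))) & (~r -> ~q), 0
2. ~([](p | ~(q & ~r)) -> [][](p | ~(q & ~r))), 0   [&-rule on 1]
3. ~r -> ~q, 0   [&-rule on 1]
4. [](p | ~(q & ~r)), 0   [~->-rule on 2]
5. ~[][](p | ~(q & ~r)), 0   [~->-rule on 2]
6. p | ~(q & ~r), 0   [[]-rule on 4 via 0R0]
7. ~q, 0   [->-rule on 3 (branches; this branch)]
8. ~(q & ~r), 0   [|-rule on 6 (branches; this branch)]
9. r, 0   [~&-rule on 8 (branches; this branch)]
10. ~[](p | ~(q & ~r)), 1   [~[]-rule on 5: fresh world 1, 0R1]
11. p | ~(q & ~r), 1   [[]-rule on 4 via 0R1]
12. ~(q & ~r), 1   [|-rule on 11 (branches; this branch)]
13. r, 1   [~&-rule on 12 (branches; this branch)]
14. ~(p | ~(q & ~r)), 2   [~[]-rule on 10: fresh world 2, 1R2]
15. ~p, 2   [~|-rule on 14]
16. q & ~r, 2   [~|-rule on 14]
17. q, 2   [&-rule on 16]
18. ~r, 2   [&-rule on 16]
19. p | ~(q & ~r), 2   [[]-rule on 4 via 0R2]
20. ~(q & ~r), 2   [|-rule on 19 (branches; this branch)]
21. r, 2   [~&-rule on 20 (branches; this branch)]
Accessibility: 0R0, 0R1, 0R2, 1R1, 1R2, 2R2
Branch closes: r and ~r both at 2.
Every branch closes (one shown): unsatisfiable in S4, hence also in S5 (every S5-frame is an S4-frame).
T-tableau for the formula:
1. ~([](p | ~(q & ~r)) -> [][](p | ~(q & ~r))) & (~r -> ~q), 0
2. ~([](p | ~(q & ~r)) -> [][](p | ~(q & ~r))), 0   [&-rule on 1]
3. ~r -> ~q, 0   [&-rule on 1]
4. [](p | ~(q & ~r)), 0   [~->-rule on 2]
5. ~[][](p | ~(q & ~r)), 0   [~->-rule on 2]
6. p | ~(q & ~r), 0   [[]-rule on 4 via 0R0]
7. ~q, 0   [->-rule on 3 (branches; this branch)]
8. ~(q & ~r), 0   [|-rule on 6 (branches; this branch)]
9. r, 0   [~&-rule on 8 (branches; this branch)]
10. ~[](p | ~(q & ~r)), 1   [~[]-rule on 5: fresh world 1, 0R1]
11. p | ~(q & ~r), 1   [[]-rule on 4 via 0R1]
12. ~(q & ~r), 1   [|-rule on 11 (branches; this branch)]
13. r, 1   [~&-rule on 12 (branches; this branch)]
14. ~(p | ~(q & ~r)), 2   [~[]-rule on 10: fresh world 2, 1R2]
15. ~p, 2   [~|-rule on 14]
16. q & ~r, 2   [~|-rule on 14]
17. q, 2   [&-rule on 16]
18. ~r, 2   [&-rule on 16]
Accessibility: 0R0, 0R1, 1R1, 1R2, 2R2
Complete open branch: satisfiable in T, hence also in K (this T-model is also a K-model).

K, T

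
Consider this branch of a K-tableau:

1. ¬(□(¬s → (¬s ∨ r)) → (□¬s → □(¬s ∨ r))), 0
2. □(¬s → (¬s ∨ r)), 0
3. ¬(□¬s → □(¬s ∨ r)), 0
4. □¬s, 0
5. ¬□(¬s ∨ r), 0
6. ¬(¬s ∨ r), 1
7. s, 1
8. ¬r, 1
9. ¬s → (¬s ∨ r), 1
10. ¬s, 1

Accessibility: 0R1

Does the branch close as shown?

Yes, closed

Both s and ¬s appear at 1.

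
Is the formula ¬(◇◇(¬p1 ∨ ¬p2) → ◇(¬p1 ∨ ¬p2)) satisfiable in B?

1. ¬(◇◇(¬p1 ∨ ¬p2) → ◇(¬p1 ∨ ¬p2)), w0
2. ◇◇(¬p1 ∨ ¬p2), w0
3. ¬◇(¬p1 ∨ ¬p2), w0
4. ¬(¬p1 ∨ ¬p2), w0
5. p1, w0
6. p2, w0
7. ◇(¬p1 ∨ ¬p2), w1
8. ¬(¬p1 ∨ ¬p2), w1
9. p1, w1
10. p2, w1
11. ¬p1 ∨ ¬p2, w2
12. ¬p2, w2
Accessibility: w0Rw0, w0Rw1, w1Rw0, w1Rw1, w1Rw2, w2Rw1, w2Rw2

Yes, satisfiable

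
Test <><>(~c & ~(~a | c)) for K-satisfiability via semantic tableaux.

1. <><>(~c & ~(~a | c)), 0
2. <>(~c & ~(~a | c)), 1
3. ~c & ~(~a | c), 2
4. ~c, 2
5. ~(~a | c), 2
6. a, 2
Accessibility: 0R1, 1R2

Satisfiable (open branch found)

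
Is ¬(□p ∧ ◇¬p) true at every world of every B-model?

Tableau for the negation □p ∧ ◇¬p:
1. □p ∧ ◇¬p, 0
2. □p, 0   [∧-rule on 1]
3. ◇¬p, 0   [∧-rule on 1]
4. p, 0   [□-rule on 2 via 0R0]
5. ¬p, 1   [◇-rule on 3: fresh world 1, 0R1]
6. p, 1   [□-rule on 2 via 0R1]
Accessibility: 0R0, 0R1, 1R0, 1R1
Branch closes: p and ¬p both at 1.
All branches of the negation close; one closing branch shown above.

Yes, valid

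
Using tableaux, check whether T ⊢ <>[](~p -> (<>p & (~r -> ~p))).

Tableau for the negation ~<>[](~p -> (<>p & (~r -> ~p))):
1. ~<>[](~p -> (<>p & (~r -> ~p))), 0
2. ~[](~p -> (<>p & (~r -> ~p))), 0   [~<>-rule on 1 via 0R0]
3. ~(~p -> (<>p & (~r -> ~p))), 1   [~[]-rule on 2: fresh world 1, 0R1]
4. ~p, 1   [~->-rule on 3]
5. ~(<>p & (~r -> ~p)), 1   [~->-rule on 3]
6. ~[](~p -> (<>p & (~r -> ~p))), 1   [~<>-rule on 1 via 0R1]
7. ~<>p, 1   [~&-rule on 5 (branches; this branch)]
8. ~(~p -> (<>p & (~r -> ~p))), 2   [~[]-rule on 6: fresh world 2, 1R2]
9. ~p, 2   [~->-rule on 8]
10. ~(<>p & (~r -> ~p)), 2   [~->-rule on 8]
11. ~<>p, 2   [~&-rule on 10 (branches; this branch)]
Accessibility: 0R0, 0R1, 1R1, 1R2, 2R2
The negation has an open branch (countermodel exists).

Not valid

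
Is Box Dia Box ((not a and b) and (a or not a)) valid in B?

Tableau for the negation not Box Dia Box ((not a and b) and (a or not a)):
1. not Box Dia Box ((not a and b) and (a or not a)), u
2. not Dia Box ((not a and b) and (a or not a)), v
3. not Box ((not a and b) and (a or not a)), u
4. not Box ((not a and b) and (a or not a)), v
5. not ((not a and b) and (a or not a)), w
6. not (not a and b), w
7. not b, w
8. not ((not a and b) and (a or not a)), x
9. not Box ((not a and b) and (a or not a)), x
10. not (not a and b), x
11. not b, x
12. not ((not a and b) and (a or not a)), y
13. not (not a and b), y
14. not b, y
Accessibility: uRu, uRv, uRw, vRu, vRv, vRx, wRu, wRw, xRv, xRx, xRy, yRx, yRy
The negation has an open branch (countermodel exists).

Not valid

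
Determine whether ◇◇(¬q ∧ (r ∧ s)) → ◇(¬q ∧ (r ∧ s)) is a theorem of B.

Not valid

Tableau for the negation ¬(◇◇(¬q ∧ (r ∧ s)) → ◇(¬q ∧ (r ∧ s))):
1. ¬(◇◇(¬q ∧ (r ∧ s)) → ◇(¬q ∧ (r ∧ s))), 0
2. ◇◇(¬q ∧ (r ∧ s)), 0   [¬→-rule on 1]
3. ¬◇(¬q ∧ (r ∧ s)), 0   [¬→-rule on 1]
4. ¬(¬q ∧ (r ∧ s)), 0   [¬◇-rule on 3 via 0R0]
5. ¬(r ∧ s), 0   [¬∧-rule on 4 (branches; this branch)]
6. ¬s, 0   [¬∧-rule on 5 (branches; this branch)]
7. ◇(¬q ∧ (r ∧ s)), 1   [◇-rule on 2: fresh world 1, 0R1]
8. ¬(¬q ∧ (r ∧ s)), 1   [¬◇-rule on 3 via 0R1]
9. ¬(r ∧ s), 1   [¬∧-rule on 8 (branches; this branch)]
10. ¬s, 1   [¬∧-rule on 9 (branches; this branch)]
11. ¬q ∧ (r ∧ s), 2   [◇-rule on 7: fresh world 2, 1R2]
12. ¬q, 2   [∧-rule on 11]
13. r ∧ s, 2   [∧-rule on 11]
14. r, 2   [∧-rule on 13]
15. s, 2   [∧-rule on 13]
Accessibility: 0R0, 0R1, 1R0, 1R1, 1R2, 2R1, 2R2
The negation has an open branch (countermodel exists).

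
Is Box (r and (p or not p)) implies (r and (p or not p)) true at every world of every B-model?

Tableau for the negation not (Box (r and (p or not p)) implies (r and (p or not p))):
1. not (Box (r and (p or not p)) implies (r and (p or not p))), 0
2. Box (r and (p or not p)), 0
3. not (r and (p or not p)), 0
4. r and (p or not p), 0
5. r, 0
6. p or not p, 0
7. not (p or not p), 0
8. not p, 0
9. p, 0
Accessibility: 0R0
Branch closes: p and not p both at 0.
Every branch of the negation's tableau closes; the branch above is one of them.

Yes, valid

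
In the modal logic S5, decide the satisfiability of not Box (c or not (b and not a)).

Satisfiable

1. not Box (c or not (b and not a)), 0
2. not (c or not (b and not a)), 1   [neg-Box-rule on 1: fresh world 1, 0R1]
3. not c, 1   [neg-or-rule on 2]
4. b and not a, 1   [neg-or-rule on 2]
5. b, 1   [and-rule on 4]
6. not a, 1   [and-rule on 4]
Accessibility: 0R0, 0R1, 1R0, 1R1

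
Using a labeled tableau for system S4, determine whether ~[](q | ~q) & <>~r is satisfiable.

No, unsatisfiable

1. ~[](q | ~q) & <>~r, 0
2. ~[](q | ~q), 0   [&-rule on 1]
3. <>~r, 0   [&-rule on 1]
4. ~(q | ~q), 1   [~[]-rule on 2: fresh world 1, 0R1]
5. ~q, 1   [~|-rule on 4]
6. q, 1   [~|-rule on 4]
Accessibility: 0R0, 0R1, 1R1
Branch closes: q and ~q both at 1.
(One branch shown.) All branches close.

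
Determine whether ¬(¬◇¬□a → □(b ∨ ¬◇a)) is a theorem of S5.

Not valid

Tableau for the negation ¬◇¬□a → □(b ∨ ¬◇a):
1. ¬◇¬□a → □(b ∨ ¬◇a), u
2. □(b ∨ ¬◇a), u
3. b ∨ ¬◇a, u
4. ¬◇a, u
5. ¬a, u
Accessibility: uRu
The negation has an open branch (countermodel exists).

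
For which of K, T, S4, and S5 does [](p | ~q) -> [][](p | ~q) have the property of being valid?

S4, S5

T-tableau for the negation ~([](p | ~q) -> [][](p | ~q)):
1. ~([](p | ~q) -> [][](p | ~q)), w0
2. [](p | ~q), w0   [~->-rule on 1]
3. ~[][](p | ~q), w0   [~->-rule on 1]
4. p | ~q, w0   [[]-rule on 2 via w0Rw0]
5. ~q, w0   [|-rule on 4 (branches; this branch)]
6. ~[](p | ~q), w1   [~[]-rule on 3: fresh world w1, w0Rw1]
7. p | ~q, w1   [[]-rule on 2 via w0Rw1]
8. ~q, w1   [|-rule on 7 (branches; this branch)]
9. ~(p | ~q), w2   [~[]-rule on 6: fresh world w2, w1Rw2]
10. ~p, w2   [~|-rule on 9]
11. q, w2   [~|-rule on 9]
Accessibility: w0Rw0, w0Rw1, w1Rw1, w1Rw2, w2Rw2
Complete open branch: countermodel on a T-frame, so not valid in T, nor in K (the same frame is also a K-frame).
S4-tableau for the negation ~([](p | ~q) -> [][](p | ~q)):
1. ~([](p | ~q) -> [][](p | ~q)), w0
2. [](p | ~q), w0   [~->-rule on 1]
3. ~[][](p | ~q), w0   [~->-rule on 1]
4. p | ~q, w0   [[]-rule on 2 via w0Rw0]
5. ~q, w0   [|-rule on 4 (branches; this branch)]
6. ~[](p | ~q), w1   [~[]-rule on 3: fresh world w1, w0Rw1]
7. p | ~q, w1   [[]-rule on 2 via w0Rw1]
8. ~q, w1   [|-rule on 7 (branches; this branch)]
9. ~(p | ~q), w2   [~[]-rule on 6: fresh world w2, w1Rw2]
10. ~p, w2   [~|-rule on 9]
11. q, w2   [~|-rule on 9]
12. p | ~q, w2   [[]-rule on 2 via w0Rw2]
13. ~q, w2   [|-rule on 12 (branches; this branch)]
Accessibility: w0Rw0, w0Rw1, w0Rw2, w1Rw1, w1Rw2, w2Rw2
Branch closes: q and ~q both at w2.
Every branch closes (one shown): valid in S4, hence also in S5 (every theorem of S4 is a theorem of S5).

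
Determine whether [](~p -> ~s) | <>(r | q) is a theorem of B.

Not valid

Tableau for the negation ~([](~p -> ~s) | <>(r | q)):
1. ~([](~p -> ~s) | <>(r | q)), 0
2. ~[](~p -> ~s), 0   [~|-rule on 1]
3. ~<>(r | q), 0   [~|-rule on 1]
4. ~(r | q), 0   [~<>-rule on 3 via 0R0]
5. ~r, 0   [~|-rule on 4]
6. ~q, 0   [~|-rule on 4]
7. ~(~p -> ~s), 1   [~[]-rule on 2: fresh world 1, 0R1]
8. ~p, 1   [~->-rule on 7]
9. s, 1   [~->-rule on 7]
10. ~(r | q), 1   [~<>-rule on 3 via 0R1]
11. ~r, 1   [~|-rule on 10]
12. ~q, 1   [~|-rule on 10]
Accessibility: 0R0, 0R1, 1R0, 1R1
The negation has an open branch (countermodel exists).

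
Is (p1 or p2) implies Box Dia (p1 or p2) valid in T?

Tableau for the negation not ((p1 or p2) implies Box Dia (p1 or p2)):
1. not ((p1 or p2) implies Box Dia (p1 or p2)), u
2. p1 or p2, u   [neg-implies-rule on 1]
3. not Box Dia (p1 or p2), u   [neg-implies-rule on 1]
4. p2, u   [or-rule on 2 (branches; this branch)]
5. not Dia (p1 or p2), v   [neg-Box-rule on 3: fresh world v, uRv]
6. not (p1 or p2), v   [neg-Dia-rule on 5 via vRv]
7. not p1, v   [neg-or-rule on 6]
8. not p2, v   [neg-or-rule on 6]
Accessibility: uRu, uRv, vRv
The negation has an open branch (countermodel exists).

Invalid (countermodel exists)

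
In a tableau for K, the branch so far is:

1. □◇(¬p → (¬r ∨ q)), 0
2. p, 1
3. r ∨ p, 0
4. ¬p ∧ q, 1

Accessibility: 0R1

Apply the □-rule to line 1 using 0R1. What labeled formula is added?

◇(¬p → (¬r ∨ q)), 1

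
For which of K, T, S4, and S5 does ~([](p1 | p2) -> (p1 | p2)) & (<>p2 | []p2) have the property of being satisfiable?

K-tableau for the formula:
1. ~([](p1 | p2) -> (p1 | p2)) & (<>p2 | []p2), u
2. ~([](p1 | p2) -> (p1 | p2)), u   [&-rule on 1]
3. <>p2 | []p2, u   [&-rule on 1]
4. [](p1 | p2), u   [~->-rule on 2]
5. ~(p1 | p2), u   [~->-rule on 2]
6. ~p1, u   [~|-rule on 5]
7. ~p2, u   [~|-rule on 5]
8. []p2, u   [|-rule on 3 (branches; this branch)]
Complete open branch: satisfiable in K.
T-tableau for the formula:
1. ~([](p1 | p2) -> (p1 | p2)) & (<>p2 | []p2), u
2. ~([](p1 | p2) -> (p1 | p2)), u   [&-rule on 1]
3. <>p2 | []p2, u   [&-rule on 1]
4. [](p1 | p2), u   [~->-rule on 2]
5. ~(p1 | p2), u   [~->-rule on 2]
6. ~p1, u   [~|-rule on 5]
7. ~p2, u   [~|-rule on 5]
8. p1 | p2, u   [[]-rule on 4 via uRu]
9. []p2, u   [|-rule on 3 (branches; this branch)]
10. p2, u   [[]-rule on 9 via uRu]
Accessibility: uRu
Branch closes: p2 and ~p2 both at u.
Every branch closes (one shown): unsatisfiable in T, hence also in S4, S5 (every S4/S5-frame is a T-frame).

K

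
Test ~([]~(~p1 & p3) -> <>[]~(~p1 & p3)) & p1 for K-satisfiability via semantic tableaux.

1. ~([]~(~p1 & p3) -> <>[]~(~p1 & p3)) & p1, u
2. ~([]~(~p1 & p3) -> <>[]~(~p1 & p3)), u
3. p1, u
4. []~(~p1 & p3), u
5. ~<>[]~(~p1 & p3), u

Satisfiable (open branch found)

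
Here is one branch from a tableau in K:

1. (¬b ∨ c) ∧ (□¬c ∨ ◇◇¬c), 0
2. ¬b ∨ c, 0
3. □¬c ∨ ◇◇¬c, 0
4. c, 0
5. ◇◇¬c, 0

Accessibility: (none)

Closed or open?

There is no literal clash: for every atom and world, at most one sign appears.

No, open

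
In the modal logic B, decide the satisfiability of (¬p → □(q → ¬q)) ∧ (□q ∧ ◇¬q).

No, unsatisfiable

1. (¬p → □(q → ¬q)) ∧ (□q ∧ ◇¬q), w0
2. ¬p → □(q → ¬q), w0
3. □q ∧ ◇¬q, w0
4. □q, w0
5. ◇¬q, w0
6. q, w0
7. p, w0
8. ¬q, w1
9. q, w1
Accessibility: w0Rw0, w0Rw1, w1Rw0, w1Rw1
Branch closes: q and ¬q both at w1.
(One branch shown.) All branches close.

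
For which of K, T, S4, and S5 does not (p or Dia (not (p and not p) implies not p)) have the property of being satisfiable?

K-tableau for the formula:
1. not (p or Dia (not (p and not p) implies not p)), 0
2. not p, 0   [neg-or-rule on 1]
3. not Dia (not (p and not p) implies not p), 0   [neg-or-rule on 1]
Complete open branch: satisfiable in K.
T-tableau for the formula:
1. not (p or Dia (not (p and not p) implies not p)), 0
2. not p, 0   [neg-or-rule on 1]
3. not Dia (not (p and not p) implies not p), 0   [neg-or-rule on 1]
4. not (not (p and not p) implies not p), 0   [neg-Dia-rule on 3 via 0R0]
5. not (p and not p), 0   [neg-implies-rule on 4]
6. p, 0   [neg-implies-rule on 4]
Accessibility: 0R0
Branch closes: p and not p both at 0.
Every branch closes (one shown): unsatisfiable in T, hence also in S4, S5 (every S4/S5-frame is a T-frame).

K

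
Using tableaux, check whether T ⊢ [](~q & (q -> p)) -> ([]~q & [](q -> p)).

Valid

Tableau for the negation ~([](~q & (q -> p)) -> ([]~q & [](q -> p))):
1. ~([](~q & (q -> p)) -> ([]~q & [](q -> p))), u
2. [](~q & (q -> p)), u   [~->-rule on 1]
3. ~([]~q & [](q -> p)), u   [~->-rule on 1]
4. ~q & (q -> p), u   [[]-rule on 2 via uRu]
5. ~q, u   [&-rule on 4]
6. q -> p, u   [&-rule on 4]
7. ~[](q -> p), u   [~&-rule on 3 (branches; this branch)]
8. p, u   [->-rule on 6 (branches; this branch)]
9. ~(q -> p), v   [~[]-rule on 7: fresh world v, uRv]
10. q, v   [~->-rule on 9]
11. ~p, v   [~->-rule on 9]
12. ~q & (q -> p), v   [[]-rule on 2 via uRv]
13. ~q, v   [&-rule on 12]
14. q -> p, v   [&-rule on 12]
Accessibility: uRu, uRv, vRv
Branch closes: q and ~q both at v.
Every branch of the negation's tableau closes; the branch above is one of them.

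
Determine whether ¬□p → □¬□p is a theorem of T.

Not valid

Tableau for the negation ¬(¬□p → □¬□p):
1. ¬(¬□p → □¬□p), 0
2. ¬□p, 0   [¬→-rule on 1]
3. ¬□¬□p, 0   [¬→-rule on 1]
4. ¬p, 1   [¬□-rule on 2: fresh world 1, 0R1]
5. □p, 2   [¬□-rule on 3: fresh world 2, 0R2]
6. p, 2   [□-rule on 5 via 2R2]
Accessibility: 0R0, 0R1, 0R2, 1R1, 2R2
The negation has an open branch (countermodel exists).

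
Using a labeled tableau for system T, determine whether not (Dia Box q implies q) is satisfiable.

1. not (Dia Box q implies q), u
2. Dia Box q, u
3. not q, u
4. Box q, v
5. q, v
Accessibility: uRu, uRv, vRv

Yes, satisfiable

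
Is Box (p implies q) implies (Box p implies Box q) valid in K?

Tableau for the negation not (Box (p implies q) implies (Box p implies Box q)):
1. not (Box (p implies q) implies (Box p implies Box q)), u
2. Box (p implies q), u
3. not (Box p implies Box q), u
4. Box p, u
5. not Box q, u
6. not q, v
7. p implies q, v
8. p, v
9. q, v
Accessibility: uRv
Branch closes: q and not q both at v.
All branches of the negation close; one closing branch shown above.

Valid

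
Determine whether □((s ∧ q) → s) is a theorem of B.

Valid in B

Tableau for the negation ¬□((s ∧ q) → s):
1. ¬□((s ∧ q) → s), w0
2. ¬((s ∧ q) → s), w1
3. s ∧ q, w1
4. ¬s, w1
5. s, w1
6. q, w1
Accessibility: w0Rw0, w0Rw1, w1Rw0, w1Rw1
Branch closes: s and ¬s both at w1.
Every branch of the negation's tableau closes; the branch above is one of them.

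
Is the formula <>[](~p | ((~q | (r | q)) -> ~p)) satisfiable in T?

1. <>[](~p | ((~q | (r | q)) -> ~p)), w0
2. [](~p | ((~q | (r | q)) -> ~p)), w1
3. ~p | ((~q | (r | q)) -> ~p), w1
4. (~q | (r | q)) -> ~p, w1
5. ~p, w1
Accessibility: w0Rw0, w0Rw1, w1Rw1

Satisfiable (open branch found)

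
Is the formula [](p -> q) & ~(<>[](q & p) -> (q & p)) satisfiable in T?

1. [](p -> q) & ~(<>[](q & p) -> (q & p)), u
2. [](p -> q), u
3. ~(<>[](q & p) -> (q & p)), u
4. <>[](q & p), u
5. ~(q & p), u
6. p -> q, u
7. ~p, u
8. q, u
9. [](q & p), v
10. p -> q, v
11. q & p, v
12. q, v
13. p, v
Accessibility: uRu, uRv, vRv

Satisfiable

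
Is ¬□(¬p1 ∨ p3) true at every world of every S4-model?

Not valid

Tableau for the negation □(¬p1 ∨ p3):
1. □(¬p1 ∨ p3), 0
2. ¬p1 ∨ p3, 0   [□-rule on 1 via 0R0]
3. p3, 0   [∨-rule on 2 (branches; this branch)]
Accessibility: 0R0
The negation has an open branch (countermodel exists).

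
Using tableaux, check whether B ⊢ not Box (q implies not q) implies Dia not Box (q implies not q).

Valid

Tableau for the negation not (not Box (q implies not q) implies Dia not Box (q implies not q)):
1. not (not Box (q implies not q) implies Dia not Box (q implies not q)), u
2. not Box (q implies not q), u   [neg-implies-rule on 1]
3. not Dia not Box (q implies not q), u   [neg-implies-rule on 1]
4. Box (q implies not q), u   [neg-Dia-rule on 3 via uRu]
5. q implies not q, u   [Box-rule on 4 via uRu]
6. not q, u   [implies-rule on 5 (branches; this branch)]
7. not (q implies not q), v   [neg-Box-rule on 2: fresh world v, uRv]
8. q, v   [neg-implies-rule on 7]
9. Box (q implies not q), v   [neg-Dia-rule on 3 via uRv]
10. q implies not q, v   [Box-rule on 4 via uRv]
11. not q, v   [implies-rule on 10 (branches; this branch)]
Accessibility: uRu, uRv, vRu, vRv
Branch closes: q and not q both at v.
Every branch of the negation's tableau closes; the branch above is one of them.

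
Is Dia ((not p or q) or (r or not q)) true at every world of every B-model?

Valid in B

Tableau for the negation not Dia ((not p or q) or (r or not q)):
1. not Dia ((not p or q) or (r or not q)), u
2. not ((not p or q) or (r or not q)), u
3. not (not p or q), u
4. not (r or not q), u
5. p, u
6. not q, u
7. not r, u
8. q, u
Accessibility: uRu
Branch closes: q and not q both at u.
All branches of the negation close; one closing branch shown above.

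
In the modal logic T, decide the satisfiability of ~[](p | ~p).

1. ~[](p | ~p), 0
2. ~(p | ~p), 1   [~[]-rule on 1: fresh world 1, 0R1]
3. ~p, 1   [~|-rule on 2]
4. p, 1   [~|-rule on 2]
Accessibility: 0R0, 0R1, 1R1
Branch closes: p and ~p both at 1.
Every branch closes; the branch above is one of them.

No, unsatisfiable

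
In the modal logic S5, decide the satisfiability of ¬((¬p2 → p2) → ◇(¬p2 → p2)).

1. ¬((¬p2 → p2) → ◇(¬p2 → p2)), 0
2. ¬p2 → p2, 0   [¬→-rule on 1]
3. ¬◇(¬p2 → p2), 0   [¬→-rule on 1]
4. ¬(¬p2 → p2), 0   [¬◇-rule on 3 via 0R0]
5. ¬p2, 0   [¬→-rule on 4]
6. p2, 0   [→-rule on 2 (branches; this branch)]
Accessibility: 0R0
Branch closes: p2 and ¬p2 both at 0.
Every branch closes; the branch above is one of them.

Unsatisfiable (every branch closes)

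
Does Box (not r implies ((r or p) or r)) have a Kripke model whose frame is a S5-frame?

Satisfiable

1. Box (not r implies ((r or p) or r)), u
2. not r implies ((r or p) or r), u
3. (r or p) or r, u
4. r, u
Accessibility: uRu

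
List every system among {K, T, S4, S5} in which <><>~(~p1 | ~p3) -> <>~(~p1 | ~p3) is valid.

S4, S5

T-tableau for the negation ~(<><>~(~p1 | ~p3) -> <>~(~p1 | ~p3)):
1. ~(<><>~(~p1 | ~p3) -> <>~(~p1 | ~p3)), u
2. <><>~(~p1 | ~p3), u   [~->-rule on 1]
3. ~<>~(~p1 | ~p3), u   [~->-rule on 1]
4. ~p1 | ~p3, u   [~<>-rule on 3 via uRu]
5. ~p3, u   [|-rule on 4 (branches; this branch)]
6. <>~(~p1 | ~p3), v   [<>-rule on 2: fresh world v, uRv]
7. ~p1 | ~p3, v   [~<>-rule on 3 via uRv]
8. ~p3, v   [|-rule on 7 (branches; this branch)]
9. ~(~p1 | ~p3), w   [<>-rule on 6: fresh world w, vRw]
10. p1, w   [~|-rule on 9]
11. p3, w   [~|-rule on 9]
Accessibility: uRu, uRv, vRv, vRw, wRw
Complete open branch: countermodel on a T-frame, so not valid in T, nor in K (the same frame is also a K-frame).
S4-tableau for the negation ~(<><>~(~p1 | ~p3) -> <>~(~p1 | ~p3)):
1. ~(<><>~(~p1 | ~p3) -> <>~(~p1 | ~p3)), u
2. <><>~(~p1 | ~p3), u   [~->-rule on 1]
3. ~<>~(~p1 | ~p3), u   [~->-rule on 1]
4. ~p1 | ~p3, u   [~<>-rule on 3 via uRu]
5. ~p3, u   [|-rule on 4 (branches; this branch)]
6. <>~(~p1 | ~p3), v   [<>-rule on 2: fresh world v, uRv]
7. ~p1 | ~p3, v   [~<>-rule on 3 via uRv]
8. ~p3, v   [|-rule on 7 (branches; this branch)]
9. ~(~p1 | ~p3), w   [<>-rule on 6: fresh world w, vRw]
10. p1, w   [~|-rule on 9]
11. p3, w   [~|-rule on 9]
12. ~p1 | ~p3, w   [~<>-rule on 3 via uRw]
13. ~p3, w   [|-rule on 12 (branches; this branch)]
Accessibility: uRu, uRv, uRw, vRv, vRw, wRw
Branch closes: p3 and ~p3 both at w.
Every branch closes (one shown): valid in S4, hence also in S5 (every theorem of S4 is a theorem of S5).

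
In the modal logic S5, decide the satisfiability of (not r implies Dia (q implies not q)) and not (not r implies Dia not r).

No, unsatisfiable

1. (not r implies Dia (q implies not q)) and not (not r implies Dia not r), 0
2. not r implies Dia (q implies not q), 0
3. not (not r implies Dia not r), 0
4. not r, 0
5. not Dia not r, 0
6. r, 0
Accessibility: 0R0
Branch closes: r and not r both at 0.
Every branch closes; the branch above is one of them.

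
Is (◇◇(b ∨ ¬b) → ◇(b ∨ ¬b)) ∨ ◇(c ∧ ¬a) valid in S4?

Valid

Tableau for the negation ¬((◇◇(b ∨ ¬b) → ◇(b ∨ ¬b)) ∨ ◇(c ∧ ¬a)):
1. ¬((◇◇(b ∨ ¬b) → ◇(b ∨ ¬b)) ∨ ◇(c ∧ ¬a)), 0
2. ¬(◇◇(b ∨ ¬b) → ◇(b ∨ ¬b)), 0   [¬∨-rule on 1]
3. ¬◇(c ∧ ¬a), 0   [¬∨-rule on 1]
4. ◇◇(b ∨ ¬b), 0   [¬→-rule on 2]
5. ¬◇(b ∨ ¬b), 0   [¬→-rule on 2]
6. ¬(c ∧ ¬a), 0   [¬◇-rule on 3 via 0R0]
7. ¬(b ∨ ¬b), 0   [¬◇-rule on 5 via 0R0]
8. ¬b, 0   [¬∨-rule on 7]
9. b, 0   [¬∨-rule on 7]
Accessibility: 0R0
Branch closes: b and ¬b both at 0.
All branches of the negation close; one closing branch shown above.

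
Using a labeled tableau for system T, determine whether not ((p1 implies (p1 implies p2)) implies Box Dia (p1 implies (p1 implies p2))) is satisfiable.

Satisfiable (open branch found)

1. not ((p1 implies (p1 implies p2)) implies Box Dia (p1 implies (p1 implies p2))), u
2. p1 implies (p1 implies p2), u
3. not Box Dia (p1 implies (p1 implies p2)), u
4. p1 implies p2, u
5. p2, u
6. not Dia (p1 implies (p1 implies p2)), v
7. not (p1 implies (p1 implies p2)), v
8. p1, v
9. not (p1 implies p2), v
10. not p2, v
Accessibility: uRu, uRv, vRv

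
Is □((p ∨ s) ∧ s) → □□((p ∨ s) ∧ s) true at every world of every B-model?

Tableau for the negation ¬(□((p ∨ s) ∧ s) → □□((p ∨ s) ∧ s)):
1. ¬(□((p ∨ s) ∧ s) → □□((p ∨ s) ∧ s)), 0
2. □((p ∨ s) ∧ s), 0
3. ¬□□((p ∨ s) ∧ s), 0
4. (p ∨ s) ∧ s, 0
5. p ∨ s, 0
6. s, 0
7. ¬□((p ∨ s) ∧ s), 1
8. (p ∨ s) ∧ s, 1
9. p ∨ s, 1
10. s, 1
11. ¬((p ∨ s) ∧ s), 2
12. ¬s, 2
Accessibility: 0R0, 0R1, 1R0, 1R1, 1R2, 2R1, 2R2
The negation has an open branch (countermodel exists).

Invalid (countermodel exists)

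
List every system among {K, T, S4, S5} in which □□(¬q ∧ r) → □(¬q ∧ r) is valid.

T, S4, S5

T-tableau for the negation ¬(□□(¬q ∧ r) → □(¬q ∧ r)):
1. ¬(□□(¬q ∧ r) → □(¬q ∧ r)), 0
2. □□(¬q ∧ r), 0
3. ¬□(¬q ∧ r), 0
4. □(¬q ∧ r), 0
5. ¬q ∧ r, 0
6. ¬q, 0
7. r, 0
8. ¬(¬q ∧ r), 1
9. □(¬q ∧ r), 1
10. ¬q ∧ r, 1
11. ¬q, 1
12. r, 1
13. ¬r, 1
Accessibility: 0R0, 0R1, 1R1
Branch closes: r and ¬r both at 1.
Every branch closes (one shown): valid in T, hence also in S4, S5 (every theorem of T is a theorem of S4 and S5).
K-tableau for the negation ¬(□□(¬q ∧ r) → □(¬q ∧ r)):
1. ¬(□□(¬q ∧ r) → □(¬q ∧ r)), 0
2. □□(¬q ∧ r), 0
3. ¬□(¬q ∧ r), 0
4. ¬(¬q ∧ r), 1
5. □(¬q ∧ r), 1
6. ¬r, 1
Accessibility: 0R1
Complete open branch: countermodel on a K-frame, so not valid in K.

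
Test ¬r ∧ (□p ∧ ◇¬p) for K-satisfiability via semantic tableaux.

1. ¬r ∧ (□p ∧ ◇¬p), u
2. ¬r, u
3. □p ∧ ◇¬p, u
4. □p, u
5. ◇¬p, u
6. ¬p, v
7. p, v
Accessibility: uRv
Branch closes: p and ¬p both at v.
All branches of the tableau close; one closing branch shown above.

No, unsatisfiable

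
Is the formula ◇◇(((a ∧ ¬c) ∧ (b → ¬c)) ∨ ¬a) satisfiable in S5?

Satisfiable

1. ◇◇(((a ∧ ¬c) ∧ (b → ¬c)) ∨ ¬a), u
2. ◇(((a ∧ ¬c) ∧ (b → ¬c)) ∨ ¬a), v
3. ((a ∧ ¬c) ∧ (b → ¬c)) ∨ ¬a, w
4. ¬a, w
Accessibility: uRu, uRv, uRw, vRu, vRv, vRw, wRu, wRv, wRw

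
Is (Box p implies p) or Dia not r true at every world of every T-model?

Valid

Tableau for the negation not ((Box p implies p) or Dia not r):
1. not ((Box p implies p) or Dia not r), 0
2. not (Box p implies p), 0
3. not Dia not r, 0
4. Box p, 0
5. not p, 0
6. r, 0
7. p, 0
Accessibility: 0R0
Branch closes: p and not p both at 0.
All branches of the negation close; one closing branch shown above.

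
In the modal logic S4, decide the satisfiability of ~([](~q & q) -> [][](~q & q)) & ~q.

1. ~([](~q & q) -> [][](~q & q)) & ~q, w0
2. ~([](~q & q) -> [][](~q & q)), w0   [&-rule on 1]
3. ~q, w0   [&-rule on 1]
4. [](~q & q), w0   [~->-rule on 2]
5. ~[][](~q & q), w0   [~->-rule on 2]
6. ~q & q, w0   [[]-rule on 4 via w0Rw0]
7. q, w0   [&-rule on 6]
Accessibility: w0Rw0
Branch closes: q and ~q both at w0.
All branches of the tableau close; one closing branch shown above.

Unsatisfiable (every branch closes)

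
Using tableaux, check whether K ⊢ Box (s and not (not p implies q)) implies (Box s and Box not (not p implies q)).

Tableau for the negation not (Box (s and not (not p implies q)) implies (Box s and Box not (not p implies q))):
1. not (Box (s and not (not p implies q)) implies (Box s and Box not (not p implies q))), w0
2. Box (s and not (not p implies q)), w0
3. not (Box s and Box not (not p implies q)), w0
4. not Box not (not p implies q), w0
5. not p implies q, w1
6. s and not (not p implies q), w1
7. s, w1
8. not (not p implies q), w1
9. not p, w1
10. not q, w1
11. q, w1
Accessibility: w0Rw1
Branch closes: q and not q both at w1.
Every branch of the negation's tableau closes; the branch above is one of them.

Yes, valid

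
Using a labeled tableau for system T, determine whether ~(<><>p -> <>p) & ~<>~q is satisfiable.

1. ~(<><>p -> <>p) & ~<>~q, u
2. ~(<><>p -> <>p), u
3. ~<>~q, u
4. <><>p, u
5. ~<>p, u
6. q, u
7. ~p, u
8. <>p, v
9. q, v
10. ~p, v
11. p, w
Accessibility: uRu, uRv, vRv, vRw, wRw

Satisfiable (open branch found)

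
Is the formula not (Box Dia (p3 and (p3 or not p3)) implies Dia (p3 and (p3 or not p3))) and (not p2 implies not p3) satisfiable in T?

No, unsatisfiable

1. not (Box Dia (p3 and (p3 or not p3)) implies Dia (p3 and (p3 or not p3))) and (not p2 implies not p3), w0
2. not (Box Dia (p3 and (p3 or not p3)) implies Dia (p3 and (p3 or not p3))), w0
3. not p2 implies not p3, w0
4. Box Dia (p3 and (p3 or not p3)), w0
5. not Dia (p3 and (p3 or not p3)), w0
6. Dia (p3 and (p3 or not p3)), w0
7. not (p3 and (p3 or not p3)), w0
8. not p3, w0
9. p3 and (p3 or not p3), w1
10. p3, w1
11. p3 or not p3, w1
12. Dia (p3 and (p3 or not p3)), w1
13. not (p3 and (p3 or not p3)), w1
14. not (p3 or not p3), w1
15. not p3, w1
Accessibility: w0Rw0, w0Rw1, w1Rw1
Branch closes: p3 and not p3 both at w1.
All branches of the tableau close; one closing branch shown above.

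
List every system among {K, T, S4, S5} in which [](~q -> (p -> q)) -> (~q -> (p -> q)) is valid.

T, S4, S5

T-tableau for the negation ~([](~q -> (p -> q)) -> (~q -> (p -> q))):
1. ~([](~q -> (p -> q)) -> (~q -> (p -> q))), w0
2. [](~q -> (p -> q)), w0   [~->-rule on 1]
3. ~(~q -> (p -> q)), w0   [~->-rule on 1]
4. ~q, w0   [~->-rule on 3]
5. ~(p -> q), w0   [~->-rule on 3]
6. p, w0   [~->-rule on 5]
7. ~q -> (p -> q), w0   [[]-rule on 2 via w0Rw0]
8. p -> q, w0   [->-rule on 7 (branches; this branch)]
9. q, w0   [->-rule on 8 (branches; this branch)]
Accessibility: w0Rw0
Branch closes: q and ~q both at w0.
Every branch closes (one shown): valid in T, hence also in S4, S5 (every theorem of T is a theorem of S4 and S5).
K-tableau for the negation ~([](~q -> (p -> q)) -> (~q -> (p -> q))):
1. ~([](~q -> (p -> q)) -> (~q -> (p -> q))), w0
2. [](~q -> (p -> q)), w0   [~->-rule on 1]
3. ~(~q -> (p -> q)), w0   [~->-rule on 1]
4. ~q, w0   [~->-rule on 3]
5. ~(p -> q), w0   [~->-rule on 3]
6. p, w0   [~->-rule on 5]
Complete open branch: countermodel on a K-frame, so not valid in K.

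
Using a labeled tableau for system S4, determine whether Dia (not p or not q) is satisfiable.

1. Dia (not p or not q), w0
2. not p or not q, w1
3. not q, w1
Accessibility: w0Rw0, w0Rw1, w1Rw1

Satisfiable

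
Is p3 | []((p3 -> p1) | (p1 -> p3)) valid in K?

Tableau for the negation ~(p3 | []((p3 -> p1) | (p1 -> p3))):
1. ~(p3 | []((p3 -> p1) | (p1 -> p3))), 0
2. ~p3, 0   [~|-rule on 1]
3. ~[]((p3 -> p1) | (p1 -> p3)), 0   [~|-rule on 1]
4. ~((p3 -> p1) | (p1 -> p3)), 1   [~[]-rule on 3: fresh world 1, 0R1]
5. ~(p3 -> p1), 1   [~|-rule on 4]
6. ~(p1 -> p3), 1   [~|-rule on 4]
7. p3, 1   [~->-rule on 5]
8. ~p1, 1   [~->-rule on 5]
9. p1, 1   [~->-rule on 6]
10. ~p3, 1   [~->-rule on 6]
Accessibility: 0R1
Branch closes: p1 and ~p1 both at 1.
All branches of the negation close; one closing branch shown above.

Valid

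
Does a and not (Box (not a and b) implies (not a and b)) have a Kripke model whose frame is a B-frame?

Unsatisfiable (every branch closes)

1. a and not (Box (not a and b) implies (not a and b)), 0
2. a, 0
3. not (Box (not a and b) implies (not a and b)), 0
4. Box (not a and b), 0
5. not (not a and b), 0
6. not a and b, 0
7. not a, 0
8. b, 0
Accessibility: 0R0
Branch closes: a and not a both at 0.
(One branch shown.) All branches close.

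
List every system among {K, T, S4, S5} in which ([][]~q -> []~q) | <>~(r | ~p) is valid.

T-tableau for the negation ~(([][]~q -> []~q) | <>~(r | ~p)):
1. ~(([][]~q -> []~q) | <>~(r | ~p)), w0
2. ~([][]~q -> []~q), w0   [~|-rule on 1]
3. ~<>~(r | ~p), w0   [~|-rule on 1]
4. [][]~q, w0   [~->-rule on 2]
5. ~[]~q, w0   [~->-rule on 2]
6. r | ~p, w0   [~<>-rule on 3 via w0Rw0]
7. []~q, w0   [[]-rule on 4 via w0Rw0]
8. ~q, w0   [[]-rule on 7 via w0Rw0]
9. ~p, w0   [|-rule on 6 (branches; this branch)]
10. q, w1   [~[]-rule on 5: fresh world w1, w0Rw1]
11. r | ~p, w1   [~<>-rule on 3 via w0Rw1]
12. []~q, w1   [[]-rule on 4 via w0Rw1]
13. ~q, w1   [[]-rule on 7 via w0Rw1]
Accessibility: w0Rw0, w0Rw1, w1Rw1
Branch closes: q and ~q both at w1.
Every branch closes (one shown): valid in T, hence also in S4, S5 (every theorem of T is a theorem of S4 and S5).
K-tableau for the negation ~(([][]~q -> []~q) | <>~(r | ~p)):
1. ~(([][]~q -> []~q) | <>~(r | ~p)), w0
2. ~([][]~q -> []~q), w0   [~|-rule on 1]
3. ~<>~(r | ~p), w0   [~|-rule on 1]
4. [][]~q, w0   [~->-rule on 2]
5. ~[]~q, w0   [~->-rule on 2]
6. q, w1   [~[]-rule on 5: fresh world w1, w0Rw1]
7. r | ~p, w1   [~<>-rule on 3 via w0Rw1]
8. []~q, w1   [[]-rule on 4 via w0Rw1]
9. ~p, w1   [|-rule on 7 (branches; this branch)]
Accessibility: w0Rw1
Complete open branch: countermodel on a K-frame, so not valid in K.

T, S4, S5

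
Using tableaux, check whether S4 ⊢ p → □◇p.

Tableau for the negation ¬(p → □◇p):
1. ¬(p → □◇p), u
2. p, u
3. ¬□◇p, u
4. ¬◇p, v
5. ¬p, v
Accessibility: uRu, uRv, vRv
The negation has an open branch (countermodel exists).

No, not valid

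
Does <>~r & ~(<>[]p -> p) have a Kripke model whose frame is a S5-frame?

1. <>~r & ~(<>[]p -> p), 0
2. <>~r, 0
3. ~(<>[]p -> p), 0
4. <>[]p, 0
5. ~p, 0
6. ~r, 1
7. []p, 2
8. p, 0
Accessibility: 0R0, 0R1, 0R2, 1R0, 1R1, 1R2, 2R0, 2R1, 2R2
Branch closes: p and ~p both at 0.
All branches of the tableau close; one closing branch shown above.

Unsatisfiable (every branch closes)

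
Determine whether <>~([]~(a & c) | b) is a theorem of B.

Invalid (countermodel exists)

Tableau for the negation ~<>~([]~(a & c) | b):
1. ~<>~([]~(a & c) | b), u
2. []~(a & c) | b, u
3. b, u
Accessibility: uRu
The negation has an open branch (countermodel exists).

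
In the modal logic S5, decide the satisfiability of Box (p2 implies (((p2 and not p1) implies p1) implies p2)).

1. Box (p2 implies (((p2 and not p1) implies p1) implies p2)), w0
2. p2 implies (((p2 and not p1) implies p1) implies p2), w0
3. ((p2 and not p1) implies p1) implies p2, w0
4. p2, w0
Accessibility: w0Rw0

Satisfiable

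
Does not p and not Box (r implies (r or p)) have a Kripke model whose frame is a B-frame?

1. not p and not Box (r implies (r or p)), u
2. not p, u   [and-rule on 1]
3. not Box (r implies (r or p)), u   [and-rule on 1]
4. not (r implies (r or p)), v   [neg-Box-rule on 3: fresh world v, uRv]
5. r, v   [neg-implies-rule on 4]
6. not (r or p), v   [neg-implies-rule on 4]
7. not r, v   [neg-or-rule on 6]
8. not p, v   [neg-or-rule on 6]
Accessibility: uRu, uRv, vRu, vRv
Branch closes: r and not r both at v.
Every branch closes; the branch above is one of them.

Unsatisfiable (every branch closes)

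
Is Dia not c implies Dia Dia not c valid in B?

Tableau for the negation not (Dia not c implies Dia Dia not c):
1. not (Dia not c implies Dia Dia not c), u
2. Dia not c, u   [neg-implies-rule on 1]
3. not Dia Dia not c, u   [neg-implies-rule on 1]
4. not Dia not c, u   [neg-Dia-rule on 3 via uRu]
5. c, u   [neg-Dia-rule on 4 via uRu]
6. not c, v   [Dia-rule on 2: fresh world v, uRv]
7. not Dia not c, v   [neg-Dia-rule on 3 via uRv]
8. c, v   [neg-Dia-rule on 4 via uRv]
Accessibility: uRu, uRv, vRu, vRv
Branch closes: c and not c both at v.
All branches of the negation close; one closing branch shown above.

Valid in B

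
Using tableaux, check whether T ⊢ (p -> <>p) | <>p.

Tableau for the negation ~((p -> <>p) | <>p):
1. ~((p -> <>p) | <>p), u
2. ~(p -> <>p), u
3. ~<>p, u
4. p, u
5. ~p, u
Accessibility: uRu
Branch closes: p and ~p both at u.
All branches of the negation close; one closing branch shown above.

Valid in T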